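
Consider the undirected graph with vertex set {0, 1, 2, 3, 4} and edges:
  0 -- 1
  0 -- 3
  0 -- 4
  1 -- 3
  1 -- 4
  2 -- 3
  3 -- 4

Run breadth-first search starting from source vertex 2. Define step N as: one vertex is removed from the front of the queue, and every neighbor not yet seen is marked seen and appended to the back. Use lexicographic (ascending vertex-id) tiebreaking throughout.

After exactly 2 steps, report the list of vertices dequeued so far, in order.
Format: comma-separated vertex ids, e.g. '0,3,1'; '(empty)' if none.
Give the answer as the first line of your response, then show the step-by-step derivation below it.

2,3

step 1: dequeue 2; queue=[3]; order=2
step 2: dequeue 3; queue=[0,1,4]; order=2,3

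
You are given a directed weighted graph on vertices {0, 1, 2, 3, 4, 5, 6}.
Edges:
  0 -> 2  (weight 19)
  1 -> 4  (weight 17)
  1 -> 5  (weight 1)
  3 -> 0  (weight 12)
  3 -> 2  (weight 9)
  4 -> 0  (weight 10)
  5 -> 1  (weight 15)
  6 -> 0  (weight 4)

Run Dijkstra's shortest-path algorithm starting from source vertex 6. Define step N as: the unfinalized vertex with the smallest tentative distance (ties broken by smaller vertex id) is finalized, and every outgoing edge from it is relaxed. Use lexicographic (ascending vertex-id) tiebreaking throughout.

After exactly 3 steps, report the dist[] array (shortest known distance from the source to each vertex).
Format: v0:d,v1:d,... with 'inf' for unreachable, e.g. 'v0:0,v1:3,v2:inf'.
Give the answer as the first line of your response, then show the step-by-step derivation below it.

v0:4,v1:inf,v2:23,v3:inf,v4:inf,v5:inf,v6:0

step 1: dist = v0:4,v1:inf,v2:inf,v3:inf,v4:inf,v5:inf,v6:0
step 2: dist = v0:4,v1:inf,v2:23,v3:inf,v4:inf,v5:inf,v6:0
step 3: dist = v0:4,v1:inf,v2:23,v3:inf,v4:inf,v5:inf,v6:0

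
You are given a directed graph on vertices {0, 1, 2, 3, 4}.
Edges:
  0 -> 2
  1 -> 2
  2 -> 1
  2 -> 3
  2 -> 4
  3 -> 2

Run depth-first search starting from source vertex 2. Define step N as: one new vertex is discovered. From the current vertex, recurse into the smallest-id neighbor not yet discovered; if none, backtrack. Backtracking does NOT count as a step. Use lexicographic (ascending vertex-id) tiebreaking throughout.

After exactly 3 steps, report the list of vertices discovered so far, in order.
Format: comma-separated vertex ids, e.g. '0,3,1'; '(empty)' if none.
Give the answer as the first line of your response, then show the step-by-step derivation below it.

2,1,3

step 1: discover 2; path=2; order=2
step 2: discover 1; path=2>1; order=2,1
step 3: discover 3; path=2>3; order=2,1,3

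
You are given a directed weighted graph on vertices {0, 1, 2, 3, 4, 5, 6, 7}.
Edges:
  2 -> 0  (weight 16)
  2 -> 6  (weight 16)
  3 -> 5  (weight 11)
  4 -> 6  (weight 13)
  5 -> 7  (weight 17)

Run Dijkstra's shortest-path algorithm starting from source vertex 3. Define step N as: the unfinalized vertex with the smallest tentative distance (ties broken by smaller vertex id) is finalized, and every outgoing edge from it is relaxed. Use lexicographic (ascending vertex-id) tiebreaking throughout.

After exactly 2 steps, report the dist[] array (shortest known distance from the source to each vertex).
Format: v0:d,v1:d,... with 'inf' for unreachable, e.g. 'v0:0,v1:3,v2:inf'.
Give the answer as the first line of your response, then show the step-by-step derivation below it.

v0:inf,v1:inf,v2:inf,v3:0,v4:inf,v5:11,v6:inf,v7:28

step 1: dist = v0:inf,v1:inf,v2:inf,v3:0,v4:inf,v5:11,v6:inf,v7:inf
step 2: dist = v0:inf,v1:inf,v2:inf,v3:0,v4:inf,v5:11,v6:inf,v7:28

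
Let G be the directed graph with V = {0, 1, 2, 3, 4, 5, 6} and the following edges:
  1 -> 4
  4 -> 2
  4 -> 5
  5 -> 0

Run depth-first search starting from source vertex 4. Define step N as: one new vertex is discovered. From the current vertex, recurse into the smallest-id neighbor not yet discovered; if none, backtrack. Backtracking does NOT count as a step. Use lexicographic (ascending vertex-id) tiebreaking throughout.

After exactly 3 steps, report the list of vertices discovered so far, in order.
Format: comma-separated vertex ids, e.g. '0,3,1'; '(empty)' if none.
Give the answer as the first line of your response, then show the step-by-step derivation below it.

4,2,5

step 1: discover 4; path=4; order=4
step 2: discover 2; path=4>2; order=4,2
step 3: discover 5; path=4>5; order=4,2,5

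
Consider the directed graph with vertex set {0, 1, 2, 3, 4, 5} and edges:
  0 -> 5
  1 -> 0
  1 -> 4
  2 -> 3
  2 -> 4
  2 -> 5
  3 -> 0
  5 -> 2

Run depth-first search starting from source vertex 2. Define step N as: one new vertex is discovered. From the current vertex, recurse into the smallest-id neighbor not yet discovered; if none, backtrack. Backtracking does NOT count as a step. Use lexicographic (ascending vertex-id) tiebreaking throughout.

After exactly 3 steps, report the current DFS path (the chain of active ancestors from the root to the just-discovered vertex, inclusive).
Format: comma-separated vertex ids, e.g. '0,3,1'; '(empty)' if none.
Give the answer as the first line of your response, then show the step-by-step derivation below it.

2,3,0

step 1: discover 2; path=2; order=2
step 2: discover 3; path=2>3; order=2,3
step 3: discover 0; path=2>3>0; order=2,3,0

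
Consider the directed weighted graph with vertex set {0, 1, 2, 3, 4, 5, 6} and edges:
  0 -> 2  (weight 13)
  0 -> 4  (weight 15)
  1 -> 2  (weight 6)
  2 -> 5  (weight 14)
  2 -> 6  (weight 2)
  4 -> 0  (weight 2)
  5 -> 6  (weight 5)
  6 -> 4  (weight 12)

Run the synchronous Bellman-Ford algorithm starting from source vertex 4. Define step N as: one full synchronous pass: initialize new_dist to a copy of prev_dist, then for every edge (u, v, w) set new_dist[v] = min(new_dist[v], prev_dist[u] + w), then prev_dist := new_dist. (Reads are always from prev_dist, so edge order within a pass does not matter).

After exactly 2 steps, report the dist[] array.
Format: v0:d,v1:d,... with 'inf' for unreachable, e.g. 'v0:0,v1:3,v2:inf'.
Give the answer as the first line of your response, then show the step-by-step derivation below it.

v0:2,v1:inf,v2:15,v3:inf,v4:0,v5:inf,v6:inf

step 1: dist = v0:2,v1:inf,v2:inf,v3:inf,v4:0,v5:inf,v6:inf
step 2: dist = v0:2,v1:inf,v2:15,v3:inf,v4:0,v5:inf,v6:inf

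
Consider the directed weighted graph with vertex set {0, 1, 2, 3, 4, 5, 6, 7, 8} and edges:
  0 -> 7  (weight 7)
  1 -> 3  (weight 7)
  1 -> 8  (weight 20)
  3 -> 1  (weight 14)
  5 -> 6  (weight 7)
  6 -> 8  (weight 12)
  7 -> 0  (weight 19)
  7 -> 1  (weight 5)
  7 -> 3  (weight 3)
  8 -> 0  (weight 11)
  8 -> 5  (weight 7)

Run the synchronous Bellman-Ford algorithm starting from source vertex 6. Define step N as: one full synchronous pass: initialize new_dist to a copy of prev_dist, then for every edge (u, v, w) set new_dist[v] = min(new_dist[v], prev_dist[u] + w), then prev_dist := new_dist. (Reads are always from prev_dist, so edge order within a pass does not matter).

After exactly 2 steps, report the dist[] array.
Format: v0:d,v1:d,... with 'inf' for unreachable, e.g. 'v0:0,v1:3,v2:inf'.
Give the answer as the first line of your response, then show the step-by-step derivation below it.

v0:23,v1:inf,v2:inf,v3:inf,v4:inf,v5:19,v6:0,v7:inf,v8:12

step 1: dist = v0:inf,v1:inf,v2:inf,v3:inf,v4:inf,v5:inf,v6:0,v7:inf,v8:12
step 2: dist = v0:23,v1:inf,v2:inf,v3:inf,v4:inf,v5:19,v6:0,v7:inf,v8:12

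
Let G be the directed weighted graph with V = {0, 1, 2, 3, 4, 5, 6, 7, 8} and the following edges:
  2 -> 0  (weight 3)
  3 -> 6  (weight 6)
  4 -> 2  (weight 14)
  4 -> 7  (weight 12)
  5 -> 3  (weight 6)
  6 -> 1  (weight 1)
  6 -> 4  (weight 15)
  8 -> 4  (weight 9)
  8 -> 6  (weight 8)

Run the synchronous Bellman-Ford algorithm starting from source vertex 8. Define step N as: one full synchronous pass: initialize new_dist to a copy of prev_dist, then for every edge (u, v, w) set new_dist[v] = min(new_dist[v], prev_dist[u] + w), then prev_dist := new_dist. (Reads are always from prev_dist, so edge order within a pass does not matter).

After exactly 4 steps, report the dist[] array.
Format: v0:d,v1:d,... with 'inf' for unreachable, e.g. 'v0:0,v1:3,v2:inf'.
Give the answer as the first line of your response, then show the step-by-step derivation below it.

v0:26,v1:9,v2:23,v3:inf,v4:9,v5:inf,v6:8,v7:21,v8:0

step 1: dist = v0:inf,v1:inf,v2:inf,v3:inf,v4:9,v5:inf,v6:8,v7:inf,v8:0
step 2: dist = v0:inf,v1:9,v2:23,v3:inf,v4:9,v5:inf,v6:8,v7:21,v8:0
step 3: dist = v0:26,v1:9,v2:23,v3:inf,v4:9,v5:inf,v6:8,v7:21,v8:0
step 4: dist = v0:26,v1:9,v2:23,v3:inf,v4:9,v5:inf,v6:8,v7:21,v8:0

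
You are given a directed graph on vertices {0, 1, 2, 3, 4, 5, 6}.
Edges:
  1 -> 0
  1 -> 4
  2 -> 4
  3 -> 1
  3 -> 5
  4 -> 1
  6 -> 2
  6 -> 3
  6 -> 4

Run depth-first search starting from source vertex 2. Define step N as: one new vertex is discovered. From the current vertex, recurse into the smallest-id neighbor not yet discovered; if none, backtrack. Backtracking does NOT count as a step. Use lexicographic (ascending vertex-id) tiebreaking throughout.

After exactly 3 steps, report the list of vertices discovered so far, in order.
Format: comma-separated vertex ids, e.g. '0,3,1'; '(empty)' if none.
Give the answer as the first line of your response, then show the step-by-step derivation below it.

2,4,1

step 1: discover 2; path=2; order=2
step 2: discover 4; path=2>4; order=2,4
step 3: discover 1; path=2>4>1; order=2,4,1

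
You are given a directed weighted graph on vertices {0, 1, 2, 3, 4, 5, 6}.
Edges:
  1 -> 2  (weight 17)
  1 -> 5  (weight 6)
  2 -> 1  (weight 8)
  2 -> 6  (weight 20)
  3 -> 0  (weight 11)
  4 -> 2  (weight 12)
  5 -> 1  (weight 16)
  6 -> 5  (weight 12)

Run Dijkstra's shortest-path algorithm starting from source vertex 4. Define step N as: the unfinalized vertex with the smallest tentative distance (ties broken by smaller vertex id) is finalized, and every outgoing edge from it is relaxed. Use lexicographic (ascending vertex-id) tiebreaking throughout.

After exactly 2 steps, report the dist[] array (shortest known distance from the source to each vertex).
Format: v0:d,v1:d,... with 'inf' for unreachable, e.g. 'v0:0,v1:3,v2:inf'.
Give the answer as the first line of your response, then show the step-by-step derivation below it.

v0:inf,v1:20,v2:12,v3:inf,v4:0,v5:inf,v6:32

step 1: dist = v0:inf,v1:inf,v2:12,v3:inf,v4:0,v5:inf,v6:inf
step 2: dist = v0:inf,v1:20,v2:12,v3:inf,v4:0,v5:inf,v6:32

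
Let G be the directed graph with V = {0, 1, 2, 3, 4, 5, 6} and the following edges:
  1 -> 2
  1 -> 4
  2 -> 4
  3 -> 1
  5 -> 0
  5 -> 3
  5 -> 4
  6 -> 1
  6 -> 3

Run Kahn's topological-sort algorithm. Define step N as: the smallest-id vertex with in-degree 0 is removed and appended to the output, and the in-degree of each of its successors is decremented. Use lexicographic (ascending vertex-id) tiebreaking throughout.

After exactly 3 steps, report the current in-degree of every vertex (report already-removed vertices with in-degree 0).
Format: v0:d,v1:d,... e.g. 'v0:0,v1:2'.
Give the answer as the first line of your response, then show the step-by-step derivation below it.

v0:0,v1:1,v2:1,v3:0,v4:2,v5:0,v6:0

step 1: output 5; order=[5]; indeg=(0,2,1,1,2,0,0)
step 2: output 0; order=[5,0]; indeg=(0,2,1,1,2,0,0)
step 3: output 6; order=[5,0,6]; indeg=(0,1,1,0,2,0,0)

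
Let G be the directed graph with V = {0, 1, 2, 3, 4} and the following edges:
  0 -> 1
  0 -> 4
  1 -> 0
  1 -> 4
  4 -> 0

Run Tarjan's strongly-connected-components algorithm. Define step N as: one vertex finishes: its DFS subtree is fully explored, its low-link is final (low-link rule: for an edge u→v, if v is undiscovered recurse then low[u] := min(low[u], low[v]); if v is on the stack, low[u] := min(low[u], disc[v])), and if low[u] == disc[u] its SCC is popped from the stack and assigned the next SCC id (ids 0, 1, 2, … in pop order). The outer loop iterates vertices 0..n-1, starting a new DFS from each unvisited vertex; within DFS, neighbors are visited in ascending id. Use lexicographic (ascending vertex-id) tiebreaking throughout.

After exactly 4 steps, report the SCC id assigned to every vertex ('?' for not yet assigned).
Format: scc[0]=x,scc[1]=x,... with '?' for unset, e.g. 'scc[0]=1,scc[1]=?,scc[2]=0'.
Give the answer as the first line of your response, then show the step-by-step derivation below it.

scc[0]=0,scc[1]=0,scc[2]=1,scc[3]=?,scc[4]=0

step 1: low=(low[0]=0,low[1]=0,low[2]=?,low[3]=?,low[4]=0); scc=(scc[0]=?,scc[1]=?,scc[2]=?,scc[3]=?,scc[4]=?)
step 2: low=(low[0]=0,low[1]=0,low[2]=?,low[3]=?,low[4]=0); scc=(scc[0]=?,scc[1]=?,scc[2]=?,scc[3]=?,scc[4]=?)
step 3: low=(low[0]=0,low[1]=0,low[2]=?,low[3]=?,low[4]=0); scc=(scc[0]=0,scc[1]=0,scc[2]=?,scc[3]=?,scc[4]=0)
step 4: low=(low[0]=0,low[1]=0,low[2]=3,low[3]=?,low[4]=0); scc=(scc[0]=0,scc[1]=0,scc[2]=1,scc[3]=?,scc[4]=0)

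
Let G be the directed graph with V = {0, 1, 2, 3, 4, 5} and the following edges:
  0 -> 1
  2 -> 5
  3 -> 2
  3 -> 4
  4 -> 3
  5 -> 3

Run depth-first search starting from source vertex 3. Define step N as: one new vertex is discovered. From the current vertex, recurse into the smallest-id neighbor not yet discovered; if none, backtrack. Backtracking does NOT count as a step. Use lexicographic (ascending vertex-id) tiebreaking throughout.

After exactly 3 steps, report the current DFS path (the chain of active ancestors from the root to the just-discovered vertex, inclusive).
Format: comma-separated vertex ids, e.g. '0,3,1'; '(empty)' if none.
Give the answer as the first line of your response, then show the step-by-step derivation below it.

3,2,5

step 1: discover 3; path=3; order=3
step 2: discover 2; path=3>2; order=3,2
step 3: discover 5; path=3>2>5; order=3,2,5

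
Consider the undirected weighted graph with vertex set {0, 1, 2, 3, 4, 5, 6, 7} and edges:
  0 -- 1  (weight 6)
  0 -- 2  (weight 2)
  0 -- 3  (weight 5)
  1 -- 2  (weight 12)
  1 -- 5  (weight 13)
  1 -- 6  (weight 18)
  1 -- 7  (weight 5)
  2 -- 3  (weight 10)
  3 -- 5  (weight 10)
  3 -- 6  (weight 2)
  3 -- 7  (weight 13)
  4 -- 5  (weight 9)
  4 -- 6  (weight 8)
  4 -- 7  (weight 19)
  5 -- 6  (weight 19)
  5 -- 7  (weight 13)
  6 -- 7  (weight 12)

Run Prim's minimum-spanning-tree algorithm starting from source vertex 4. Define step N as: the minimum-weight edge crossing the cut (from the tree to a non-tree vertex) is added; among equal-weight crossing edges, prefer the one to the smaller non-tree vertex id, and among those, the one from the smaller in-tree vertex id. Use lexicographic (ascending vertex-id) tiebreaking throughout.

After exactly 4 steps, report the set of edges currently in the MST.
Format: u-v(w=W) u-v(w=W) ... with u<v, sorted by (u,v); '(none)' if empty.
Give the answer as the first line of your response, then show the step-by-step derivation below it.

0-2(w=2) 0-3(w=5) 3-6(w=2) 4-6(w=8)

step 1: add edge 4-6 (w=8); MST = {4-6(w=8)}
step 2: add edge 3-6 (w=2); MST = {3-6(w=2) 4-6(w=8)}
step 3: add edge 0-3 (w=5); MST = {0-3(w=5) 3-6(w=2) 4-6(w=8)}
step 4: add edge 0-2 (w=2); MST = {0-2(w=2) 0-3(w=5) 3-6(w=2) 4-6(w=8)}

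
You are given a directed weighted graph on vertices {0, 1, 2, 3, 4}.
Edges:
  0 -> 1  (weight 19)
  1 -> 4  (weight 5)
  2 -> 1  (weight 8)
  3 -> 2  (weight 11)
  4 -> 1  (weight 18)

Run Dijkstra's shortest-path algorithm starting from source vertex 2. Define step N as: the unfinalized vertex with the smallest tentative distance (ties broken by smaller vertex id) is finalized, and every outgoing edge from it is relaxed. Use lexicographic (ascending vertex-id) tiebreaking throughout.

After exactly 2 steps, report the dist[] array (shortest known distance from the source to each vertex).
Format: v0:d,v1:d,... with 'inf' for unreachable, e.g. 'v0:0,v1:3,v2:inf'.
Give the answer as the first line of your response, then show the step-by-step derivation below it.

v0:inf,v1:8,v2:0,v3:inf,v4:13

step 1: dist = v0:inf,v1:8,v2:0,v3:inf,v4:inf
step 2: dist = v0:inf,v1:8,v2:0,v3:inf,v4:13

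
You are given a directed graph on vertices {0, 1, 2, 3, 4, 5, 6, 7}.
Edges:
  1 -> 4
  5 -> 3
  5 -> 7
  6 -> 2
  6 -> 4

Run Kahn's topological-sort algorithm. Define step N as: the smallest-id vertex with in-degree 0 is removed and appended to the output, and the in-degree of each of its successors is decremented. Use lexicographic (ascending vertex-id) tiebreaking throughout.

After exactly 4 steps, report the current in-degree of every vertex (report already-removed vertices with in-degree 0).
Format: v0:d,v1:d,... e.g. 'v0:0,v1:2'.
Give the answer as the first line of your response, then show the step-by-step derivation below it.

v0:0,v1:0,v2:1,v3:0,v4:1,v5:0,v6:0,v7:0

step 1: output 0; order=[0]; indeg=(0,0,1,1,2,0,0,1)
step 2: output 1; order=[0,1]; indeg=(0,0,1,1,1,0,0,1)
step 3: output 5; order=[0,1,5]; indeg=(0,0,1,0,1,0,0,0)
step 4: output 3; order=[0,1,5,3]; indeg=(0,0,1,0,1,0,0,0)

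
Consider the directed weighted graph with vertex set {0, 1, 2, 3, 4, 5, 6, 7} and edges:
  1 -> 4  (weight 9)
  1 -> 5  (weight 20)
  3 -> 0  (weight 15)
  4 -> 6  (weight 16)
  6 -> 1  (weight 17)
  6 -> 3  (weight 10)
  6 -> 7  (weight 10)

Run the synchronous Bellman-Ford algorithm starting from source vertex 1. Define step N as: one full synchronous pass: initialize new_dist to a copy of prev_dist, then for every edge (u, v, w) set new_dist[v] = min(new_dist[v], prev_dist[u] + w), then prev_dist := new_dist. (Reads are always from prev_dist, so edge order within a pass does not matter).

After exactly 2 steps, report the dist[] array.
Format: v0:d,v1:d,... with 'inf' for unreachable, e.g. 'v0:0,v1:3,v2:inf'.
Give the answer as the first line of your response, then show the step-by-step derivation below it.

v0:inf,v1:0,v2:inf,v3:inf,v4:9,v5:20,v6:25,v7:inf

step 1: dist = v0:inf,v1:0,v2:inf,v3:inf,v4:9,v5:20,v6:inf,v7:inf
step 2: dist = v0:inf,v1:0,v2:inf,v3:inf,v4:9,v5:20,v6:25,v7:inf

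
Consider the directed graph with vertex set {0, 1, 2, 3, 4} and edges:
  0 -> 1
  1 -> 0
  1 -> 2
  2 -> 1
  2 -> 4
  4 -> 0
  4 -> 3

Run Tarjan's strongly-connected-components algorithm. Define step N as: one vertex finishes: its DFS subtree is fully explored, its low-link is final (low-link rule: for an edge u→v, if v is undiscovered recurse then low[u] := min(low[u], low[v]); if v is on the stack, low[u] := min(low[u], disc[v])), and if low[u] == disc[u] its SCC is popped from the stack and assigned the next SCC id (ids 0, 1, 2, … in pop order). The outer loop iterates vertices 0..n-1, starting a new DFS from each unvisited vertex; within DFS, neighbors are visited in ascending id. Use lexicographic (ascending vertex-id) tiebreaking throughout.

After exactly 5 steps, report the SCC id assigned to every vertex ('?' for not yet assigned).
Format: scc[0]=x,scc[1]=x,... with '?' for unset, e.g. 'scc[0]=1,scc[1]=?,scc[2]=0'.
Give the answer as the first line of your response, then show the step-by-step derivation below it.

scc[0]=1,scc[1]=1,scc[2]=1,scc[3]=0,scc[4]=1

step 1: low=(low[0]=0,low[1]=0,low[2]=1,low[3]=4,low[4]=0); scc=(scc[0]=?,scc[1]=?,scc[2]=?,scc[3]=0,scc[4]=?)
step 2: low=(low[0]=0,low[1]=0,low[2]=1,low[3]=4,low[4]=0); scc=(scc[0]=?,scc[1]=?,scc[2]=?,scc[3]=0,scc[4]=?)
step 3: low=(low[0]=0,low[1]=0,low[2]=0,low[3]=4,low[4]=0); scc=(scc[0]=?,scc[1]=?,scc[2]=?,scc[3]=0,scc[4]=?)
step 4: low=(low[0]=0,low[1]=0,low[2]=0,low[3]=4,low[4]=0); scc=(scc[0]=?,scc[1]=?,scc[2]=?,scc[3]=0,scc[4]=?)
step 5: low=(low[0]=0,low[1]=0,low[2]=0,low[3]=4,low[4]=0); scc=(scc[0]=1,scc[1]=1,scc[2]=1,scc[3]=0,scc[4]=1)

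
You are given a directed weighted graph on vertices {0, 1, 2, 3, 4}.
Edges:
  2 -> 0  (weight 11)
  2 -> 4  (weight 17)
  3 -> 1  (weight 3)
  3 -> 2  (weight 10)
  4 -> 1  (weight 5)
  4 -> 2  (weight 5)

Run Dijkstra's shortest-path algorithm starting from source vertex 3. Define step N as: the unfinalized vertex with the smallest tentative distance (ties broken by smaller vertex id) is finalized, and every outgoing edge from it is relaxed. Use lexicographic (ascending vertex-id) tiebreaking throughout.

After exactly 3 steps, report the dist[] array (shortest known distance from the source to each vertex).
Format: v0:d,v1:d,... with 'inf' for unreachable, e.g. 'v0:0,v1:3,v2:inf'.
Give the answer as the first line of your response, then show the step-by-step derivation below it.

v0:21,v1:3,v2:10,v3:0,v4:27

step 1: dist = v0:inf,v1:3,v2:10,v3:0,v4:inf
step 2: dist = v0:inf,v1:3,v2:10,v3:0,v4:inf
step 3: dist = v0:21,v1:3,v2:10,v3:0,v4:27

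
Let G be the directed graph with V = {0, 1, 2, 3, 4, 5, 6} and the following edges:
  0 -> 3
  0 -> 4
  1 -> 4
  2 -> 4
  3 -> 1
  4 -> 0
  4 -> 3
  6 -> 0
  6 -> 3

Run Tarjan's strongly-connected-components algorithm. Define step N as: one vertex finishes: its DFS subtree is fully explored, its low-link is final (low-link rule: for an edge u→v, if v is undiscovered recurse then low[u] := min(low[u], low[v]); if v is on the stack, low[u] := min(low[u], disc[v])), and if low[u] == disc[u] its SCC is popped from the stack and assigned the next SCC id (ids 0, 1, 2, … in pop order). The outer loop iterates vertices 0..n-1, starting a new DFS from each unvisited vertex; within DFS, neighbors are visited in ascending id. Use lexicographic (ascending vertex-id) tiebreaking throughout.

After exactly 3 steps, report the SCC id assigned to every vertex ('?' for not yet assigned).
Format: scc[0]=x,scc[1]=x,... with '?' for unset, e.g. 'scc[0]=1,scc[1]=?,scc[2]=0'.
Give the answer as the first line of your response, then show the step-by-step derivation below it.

scc[0]=?,scc[1]=?,scc[2]=?,scc[3]=?,scc[4]=?,scc[5]=?,scc[6]=?

step 1: low=(low[0]=0,low[1]=2,low[2]=?,low[3]=1,low[4]=0,low[5]=?,low[6]=?); scc=(scc[0]=?,scc[1]=?,scc[2]=?,scc[3]=?,scc[4]=?,scc[5]=?,scc[6]=?)
step 2: low=(low[0]=0,low[1]=0,low[2]=?,low[3]=1,low[4]=0,low[5]=?,low[6]=?); scc=(scc[0]=?,scc[1]=?,scc[2]=?,scc[3]=?,scc[4]=?,scc[5]=?,scc[6]=?)
step 3: low=(low[0]=0,low[1]=0,low[2]=?,low[3]=0,low[4]=0,low[5]=?,low[6]=?); scc=(scc[0]=?,scc[1]=?,scc[2]=?,scc[3]=?,scc[4]=?,scc[5]=?,scc[6]=?)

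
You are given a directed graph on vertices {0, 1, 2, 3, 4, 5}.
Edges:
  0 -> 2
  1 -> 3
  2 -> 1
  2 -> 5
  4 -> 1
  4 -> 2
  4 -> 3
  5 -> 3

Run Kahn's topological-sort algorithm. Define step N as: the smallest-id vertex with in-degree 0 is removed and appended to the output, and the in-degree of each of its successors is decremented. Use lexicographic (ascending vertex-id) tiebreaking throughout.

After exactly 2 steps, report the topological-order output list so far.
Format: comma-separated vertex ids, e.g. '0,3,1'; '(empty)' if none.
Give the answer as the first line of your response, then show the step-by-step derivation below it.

0,4

step 1: output 0; order=[0]; indeg=(0,2,1,3,0,1)
step 2: output 4; order=[0,4]; indeg=(0,1,0,2,0,1)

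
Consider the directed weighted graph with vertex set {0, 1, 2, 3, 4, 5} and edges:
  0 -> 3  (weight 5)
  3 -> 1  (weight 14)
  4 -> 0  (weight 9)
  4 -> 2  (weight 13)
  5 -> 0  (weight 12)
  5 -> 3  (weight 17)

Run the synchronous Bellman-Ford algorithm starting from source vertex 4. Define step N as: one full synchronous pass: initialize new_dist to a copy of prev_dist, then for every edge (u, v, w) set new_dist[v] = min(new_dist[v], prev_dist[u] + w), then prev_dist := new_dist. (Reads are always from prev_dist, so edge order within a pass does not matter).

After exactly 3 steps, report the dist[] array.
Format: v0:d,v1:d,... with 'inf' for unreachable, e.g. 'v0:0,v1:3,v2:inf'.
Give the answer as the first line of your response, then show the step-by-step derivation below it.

v0:9,v1:28,v2:13,v3:14,v4:0,v5:inf

step 1: dist = v0:9,v1:inf,v2:13,v3:inf,v4:0,v5:inf
step 2: dist = v0:9,v1:inf,v2:13,v3:14,v4:0,v5:inf
step 3: dist = v0:9,v1:28,v2:13,v3:14,v4:0,v5:inf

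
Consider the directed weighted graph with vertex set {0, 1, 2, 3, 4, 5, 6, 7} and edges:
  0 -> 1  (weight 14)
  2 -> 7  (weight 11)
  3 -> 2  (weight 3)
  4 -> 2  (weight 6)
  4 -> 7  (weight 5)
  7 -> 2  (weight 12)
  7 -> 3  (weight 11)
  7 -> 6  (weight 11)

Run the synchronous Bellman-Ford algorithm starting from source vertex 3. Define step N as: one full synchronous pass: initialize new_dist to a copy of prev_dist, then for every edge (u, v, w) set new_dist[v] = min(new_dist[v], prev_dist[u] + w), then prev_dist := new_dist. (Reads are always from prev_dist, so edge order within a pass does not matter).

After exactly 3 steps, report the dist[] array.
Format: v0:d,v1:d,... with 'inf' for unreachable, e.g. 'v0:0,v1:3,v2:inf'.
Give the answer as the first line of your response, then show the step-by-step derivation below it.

v0:inf,v1:inf,v2:3,v3:0,v4:inf,v5:inf,v6:25,v7:14

step 1: dist = v0:inf,v1:inf,v2:3,v3:0,v4:inf,v5:inf,v6:inf,v7:inf
step 2: dist = v0:inf,v1:inf,v2:3,v3:0,v4:inf,v5:inf,v6:inf,v7:14
step 3: dist = v0:inf,v1:inf,v2:3,v3:0,v4:inf,v5:inf,v6:25,v7:14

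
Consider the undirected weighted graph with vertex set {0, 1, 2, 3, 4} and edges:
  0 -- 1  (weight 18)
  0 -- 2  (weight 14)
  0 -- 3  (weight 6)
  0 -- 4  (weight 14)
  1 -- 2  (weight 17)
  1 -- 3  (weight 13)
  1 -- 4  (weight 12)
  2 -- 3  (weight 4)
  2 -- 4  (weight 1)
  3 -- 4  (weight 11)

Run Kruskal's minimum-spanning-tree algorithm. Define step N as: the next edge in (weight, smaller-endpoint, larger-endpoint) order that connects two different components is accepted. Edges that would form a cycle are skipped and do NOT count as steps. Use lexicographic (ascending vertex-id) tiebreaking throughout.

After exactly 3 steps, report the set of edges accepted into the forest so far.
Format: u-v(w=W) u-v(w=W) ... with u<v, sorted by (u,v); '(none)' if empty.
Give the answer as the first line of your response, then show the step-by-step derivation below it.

0-3(w=6) 2-3(w=4) 2-4(w=1)

step 1: add edge 2-4 (w=1); MST = {2-4(w=1)}
step 2: add edge 2-3 (w=4); MST = {2-3(w=4) 2-4(w=1)}
step 3: add edge 0-3 (w=6); MST = {0-3(w=6) 2-3(w=4) 2-4(w=1)}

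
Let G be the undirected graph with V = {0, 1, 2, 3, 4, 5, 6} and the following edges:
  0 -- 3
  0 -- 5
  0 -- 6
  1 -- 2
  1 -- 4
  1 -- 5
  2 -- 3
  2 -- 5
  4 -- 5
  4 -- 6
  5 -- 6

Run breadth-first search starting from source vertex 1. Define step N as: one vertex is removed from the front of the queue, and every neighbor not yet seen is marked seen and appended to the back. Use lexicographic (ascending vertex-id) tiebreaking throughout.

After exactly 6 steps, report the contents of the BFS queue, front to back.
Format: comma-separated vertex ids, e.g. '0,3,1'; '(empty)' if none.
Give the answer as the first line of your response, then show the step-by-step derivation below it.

0

step 1: dequeue 1; queue=[2,4,5]; order=1
step 2: dequeue 2; queue=[4,5,3]; order=1,2
step 3: dequeue 4; queue=[5,3,6]; order=1,2,4
step 4: dequeue 5; queue=[3,6,0]; order=1,2,4,5
step 5: dequeue 3; queue=[6,0]; order=1,2,4,5,3
step 6: dequeue 6; queue=[0]; order=1,2,4,5,3,6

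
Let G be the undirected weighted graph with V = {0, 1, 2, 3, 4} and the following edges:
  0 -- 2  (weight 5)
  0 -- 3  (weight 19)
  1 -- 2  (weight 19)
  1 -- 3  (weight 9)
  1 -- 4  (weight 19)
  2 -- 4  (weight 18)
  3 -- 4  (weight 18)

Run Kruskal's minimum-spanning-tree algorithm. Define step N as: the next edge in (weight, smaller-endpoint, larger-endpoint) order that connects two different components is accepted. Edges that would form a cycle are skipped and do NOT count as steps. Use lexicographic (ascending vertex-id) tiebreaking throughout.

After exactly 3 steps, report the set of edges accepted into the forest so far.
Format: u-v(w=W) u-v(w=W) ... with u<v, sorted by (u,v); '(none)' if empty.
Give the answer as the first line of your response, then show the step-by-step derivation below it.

0-2(w=5) 1-3(w=9) 2-4(w=18)

step 1: add edge 0-2 (w=5); MST = {0-2(w=5)}
step 2: add edge 1-3 (w=9); MST = {0-2(w=5) 1-3(w=9)}
step 3: add edge 2-4 (w=18); MST = {0-2(w=5) 1-3(w=9) 2-4(w=18)}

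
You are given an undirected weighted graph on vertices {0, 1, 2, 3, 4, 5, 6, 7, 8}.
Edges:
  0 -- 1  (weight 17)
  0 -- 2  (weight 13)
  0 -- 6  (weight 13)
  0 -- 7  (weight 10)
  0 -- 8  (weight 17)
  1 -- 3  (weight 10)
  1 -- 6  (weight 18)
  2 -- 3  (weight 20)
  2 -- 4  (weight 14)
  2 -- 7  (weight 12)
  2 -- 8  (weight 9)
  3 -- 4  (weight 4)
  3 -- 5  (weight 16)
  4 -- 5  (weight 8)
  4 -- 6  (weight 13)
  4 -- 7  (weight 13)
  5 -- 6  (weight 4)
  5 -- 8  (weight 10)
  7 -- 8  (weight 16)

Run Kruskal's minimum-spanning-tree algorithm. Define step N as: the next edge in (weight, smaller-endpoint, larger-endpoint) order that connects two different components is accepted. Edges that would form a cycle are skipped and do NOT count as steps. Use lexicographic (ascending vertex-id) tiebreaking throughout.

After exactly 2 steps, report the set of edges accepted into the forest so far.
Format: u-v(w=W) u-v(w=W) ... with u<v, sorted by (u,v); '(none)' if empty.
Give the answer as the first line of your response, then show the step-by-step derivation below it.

3-4(w=4) 5-6(w=4)

step 1: add edge 3-4 (w=4); MST = {3-4(w=4)}
step 2: add edge 5-6 (w=4); MST = {3-4(w=4) 5-6(w=4)}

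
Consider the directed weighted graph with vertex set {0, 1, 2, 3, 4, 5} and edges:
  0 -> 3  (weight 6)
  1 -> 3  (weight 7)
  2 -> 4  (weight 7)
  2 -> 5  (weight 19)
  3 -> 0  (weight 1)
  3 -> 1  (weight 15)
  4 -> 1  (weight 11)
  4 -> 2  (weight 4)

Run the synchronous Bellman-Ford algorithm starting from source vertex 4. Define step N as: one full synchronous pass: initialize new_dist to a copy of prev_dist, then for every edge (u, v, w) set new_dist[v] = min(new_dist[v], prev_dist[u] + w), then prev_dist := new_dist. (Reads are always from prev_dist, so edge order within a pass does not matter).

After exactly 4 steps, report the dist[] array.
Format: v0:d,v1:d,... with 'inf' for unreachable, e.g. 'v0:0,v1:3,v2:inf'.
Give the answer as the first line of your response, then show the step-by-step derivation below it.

v0:19,v1:11,v2:4,v3:18,v4:0,v5:23

step 1: dist = v0:inf,v1:11,v2:4,v3:inf,v4:0,v5:inf
step 2: dist = v0:inf,v1:11,v2:4,v3:18,v4:0,v5:23
step 3: dist = v0:19,v1:11,v2:4,v3:18,v4:0,v5:23
step 4: dist = v0:19,v1:11,v2:4,v3:18,v4:0,v5:23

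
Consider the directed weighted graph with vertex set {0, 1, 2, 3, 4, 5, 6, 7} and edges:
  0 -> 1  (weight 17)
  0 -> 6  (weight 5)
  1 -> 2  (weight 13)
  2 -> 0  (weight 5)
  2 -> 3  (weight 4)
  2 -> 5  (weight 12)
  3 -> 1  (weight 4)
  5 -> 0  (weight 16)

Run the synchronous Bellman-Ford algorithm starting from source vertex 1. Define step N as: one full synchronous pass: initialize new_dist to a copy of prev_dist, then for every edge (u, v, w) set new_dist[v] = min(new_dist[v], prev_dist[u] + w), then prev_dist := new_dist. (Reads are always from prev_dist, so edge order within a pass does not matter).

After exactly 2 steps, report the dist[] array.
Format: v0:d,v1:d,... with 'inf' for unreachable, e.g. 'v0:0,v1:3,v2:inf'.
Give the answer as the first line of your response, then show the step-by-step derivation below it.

v0:18,v1:0,v2:13,v3:17,v4:inf,v5:25,v6:inf,v7:inf

step 1: dist = v0:inf,v1:0,v2:13,v3:inf,v4:inf,v5:inf,v6:inf,v7:inf
step 2: dist = v0:18,v1:0,v2:13,v3:17,v4:inf,v5:25,v6:inf,v7:inf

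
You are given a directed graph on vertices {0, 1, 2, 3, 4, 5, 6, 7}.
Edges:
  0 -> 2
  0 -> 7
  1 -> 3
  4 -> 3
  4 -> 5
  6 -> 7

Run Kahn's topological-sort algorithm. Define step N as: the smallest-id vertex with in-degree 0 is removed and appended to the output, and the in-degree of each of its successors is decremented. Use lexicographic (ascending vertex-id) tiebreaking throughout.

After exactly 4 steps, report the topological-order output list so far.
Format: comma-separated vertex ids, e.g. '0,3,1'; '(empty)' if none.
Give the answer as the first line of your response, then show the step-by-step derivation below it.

0,1,2,4

step 1: output 0; order=[0]; indeg=(0,0,0,2,0,1,0,1)
step 2: output 1; order=[0,1]; indeg=(0,0,0,1,0,1,0,1)
step 3: output 2; order=[0,1,2]; indeg=(0,0,0,1,0,1,0,1)
step 4: output 4; order=[0,1,2,4]; indeg=(0,0,0,0,0,0,0,1)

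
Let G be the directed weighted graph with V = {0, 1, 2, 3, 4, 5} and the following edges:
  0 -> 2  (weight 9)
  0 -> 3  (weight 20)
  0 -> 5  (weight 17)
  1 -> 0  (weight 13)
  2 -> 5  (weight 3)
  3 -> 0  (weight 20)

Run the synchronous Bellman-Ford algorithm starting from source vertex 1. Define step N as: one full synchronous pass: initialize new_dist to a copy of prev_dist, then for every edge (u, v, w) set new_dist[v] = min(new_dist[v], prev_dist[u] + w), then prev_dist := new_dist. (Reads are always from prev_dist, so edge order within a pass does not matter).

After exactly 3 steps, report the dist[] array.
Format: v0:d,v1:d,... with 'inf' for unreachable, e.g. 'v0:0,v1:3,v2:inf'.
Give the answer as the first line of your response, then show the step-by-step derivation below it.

v0:13,v1:0,v2:22,v3:33,v4:inf,v5:25

step 1: dist = v0:13,v1:0,v2:inf,v3:inf,v4:inf,v5:inf
step 2: dist = v0:13,v1:0,v2:22,v3:33,v4:inf,v5:30
step 3: dist = v0:13,v1:0,v2:22,v3:33,v4:inf,v5:25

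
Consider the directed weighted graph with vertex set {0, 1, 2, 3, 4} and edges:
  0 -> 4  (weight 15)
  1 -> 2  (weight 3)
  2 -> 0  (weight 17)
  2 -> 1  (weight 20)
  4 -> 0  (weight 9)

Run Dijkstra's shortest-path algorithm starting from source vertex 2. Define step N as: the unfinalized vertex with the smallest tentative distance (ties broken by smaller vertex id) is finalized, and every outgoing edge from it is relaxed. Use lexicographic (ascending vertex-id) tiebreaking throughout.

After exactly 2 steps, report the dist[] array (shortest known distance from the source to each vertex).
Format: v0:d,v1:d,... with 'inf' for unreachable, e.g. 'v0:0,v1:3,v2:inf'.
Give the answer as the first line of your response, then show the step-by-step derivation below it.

v0:17,v1:20,v2:0,v3:inf,v4:32

step 1: dist = v0:17,v1:20,v2:0,v3:inf,v4:inf
step 2: dist = v0:17,v1:20,v2:0,v3:inf,v4:32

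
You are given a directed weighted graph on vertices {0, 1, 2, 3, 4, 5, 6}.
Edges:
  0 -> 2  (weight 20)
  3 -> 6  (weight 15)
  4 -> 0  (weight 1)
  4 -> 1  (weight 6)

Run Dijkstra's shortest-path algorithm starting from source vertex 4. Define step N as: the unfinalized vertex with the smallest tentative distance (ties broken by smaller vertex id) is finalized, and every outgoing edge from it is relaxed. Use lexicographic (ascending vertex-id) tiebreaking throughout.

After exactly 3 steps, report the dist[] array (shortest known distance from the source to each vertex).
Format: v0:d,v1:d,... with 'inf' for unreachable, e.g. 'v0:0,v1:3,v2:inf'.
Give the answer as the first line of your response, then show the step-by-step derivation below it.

v0:1,v1:6,v2:21,v3:inf,v4:0,v5:inf,v6:inf

step 1: dist = v0:1,v1:6,v2:inf,v3:inf,v4:0,v5:inf,v6:inf
step 2: dist = v0:1,v1:6,v2:21,v3:inf,v4:0,v5:inf,v6:inf
step 3: dist = v0:1,v1:6,v2:21,v3:inf,v4:0,v5:inf,v6:inf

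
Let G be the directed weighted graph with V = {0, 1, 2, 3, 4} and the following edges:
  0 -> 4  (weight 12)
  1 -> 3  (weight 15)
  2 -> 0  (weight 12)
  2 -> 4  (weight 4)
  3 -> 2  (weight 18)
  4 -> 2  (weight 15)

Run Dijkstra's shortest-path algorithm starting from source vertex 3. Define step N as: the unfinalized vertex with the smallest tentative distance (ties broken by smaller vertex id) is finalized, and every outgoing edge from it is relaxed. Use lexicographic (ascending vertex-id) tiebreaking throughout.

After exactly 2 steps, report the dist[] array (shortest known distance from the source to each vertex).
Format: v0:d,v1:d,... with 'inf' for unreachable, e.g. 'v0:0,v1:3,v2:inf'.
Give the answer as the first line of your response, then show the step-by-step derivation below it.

v0:30,v1:inf,v2:18,v3:0,v4:22

step 1: dist = v0:inf,v1:inf,v2:18,v3:0,v4:inf
step 2: dist = v0:30,v1:inf,v2:18,v3:0,v4:22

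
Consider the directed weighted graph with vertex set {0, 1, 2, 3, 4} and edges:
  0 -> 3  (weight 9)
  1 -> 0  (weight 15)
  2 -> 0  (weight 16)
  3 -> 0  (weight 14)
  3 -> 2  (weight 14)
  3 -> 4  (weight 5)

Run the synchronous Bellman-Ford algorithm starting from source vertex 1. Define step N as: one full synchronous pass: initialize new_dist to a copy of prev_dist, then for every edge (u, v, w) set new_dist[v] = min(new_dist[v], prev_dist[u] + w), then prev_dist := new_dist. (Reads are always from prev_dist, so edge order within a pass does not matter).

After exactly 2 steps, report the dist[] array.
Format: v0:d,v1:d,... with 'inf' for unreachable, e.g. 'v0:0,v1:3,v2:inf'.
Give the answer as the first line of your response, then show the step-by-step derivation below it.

v0:15,v1:0,v2:inf,v3:24,v4:inf

step 1: dist = v0:15,v1:0,v2:inf,v3:inf,v4:inf
step 2: dist = v0:15,v1:0,v2:inf,v3:24,v4:inf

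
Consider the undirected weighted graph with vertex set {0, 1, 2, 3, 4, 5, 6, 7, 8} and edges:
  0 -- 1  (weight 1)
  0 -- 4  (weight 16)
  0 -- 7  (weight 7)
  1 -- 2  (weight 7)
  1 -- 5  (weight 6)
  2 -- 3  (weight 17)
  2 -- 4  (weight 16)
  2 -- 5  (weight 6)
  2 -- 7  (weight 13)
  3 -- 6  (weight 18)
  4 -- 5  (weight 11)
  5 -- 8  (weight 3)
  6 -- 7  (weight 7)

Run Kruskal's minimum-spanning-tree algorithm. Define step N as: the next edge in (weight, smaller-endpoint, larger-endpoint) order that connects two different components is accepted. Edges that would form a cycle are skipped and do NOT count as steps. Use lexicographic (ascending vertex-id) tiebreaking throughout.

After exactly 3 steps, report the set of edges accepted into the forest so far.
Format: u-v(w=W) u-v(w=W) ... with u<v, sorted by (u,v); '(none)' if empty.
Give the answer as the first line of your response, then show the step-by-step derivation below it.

0-1(w=1) 1-5(w=6) 5-8(w=3)

step 1: add edge 0-1 (w=1); MST = {0-1(w=1)}
step 2: add edge 5-8 (w=3); MST = {0-1(w=1) 5-8(w=3)}
step 3: add edge 1-5 (w=6); MST = {0-1(w=1) 1-5(w=6) 5-8(w=3)}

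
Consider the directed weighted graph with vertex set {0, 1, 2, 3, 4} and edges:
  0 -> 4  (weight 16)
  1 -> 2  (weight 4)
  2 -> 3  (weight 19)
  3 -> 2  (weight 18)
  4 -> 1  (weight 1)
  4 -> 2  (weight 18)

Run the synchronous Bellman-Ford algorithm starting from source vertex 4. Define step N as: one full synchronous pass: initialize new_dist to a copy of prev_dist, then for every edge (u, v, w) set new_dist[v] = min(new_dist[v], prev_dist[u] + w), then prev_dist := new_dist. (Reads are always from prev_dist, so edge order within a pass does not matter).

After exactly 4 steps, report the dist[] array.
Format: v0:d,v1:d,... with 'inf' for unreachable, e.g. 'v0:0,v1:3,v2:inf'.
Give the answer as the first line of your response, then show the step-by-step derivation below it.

v0:inf,v1:1,v2:5,v3:24,v4:0

step 1: dist = v0:inf,v1:1,v2:18,v3:inf,v4:0
step 2: dist = v0:inf,v1:1,v2:5,v3:37,v4:0
step 3: dist = v0:inf,v1:1,v2:5,v3:24,v4:0
step 4: dist = v0:inf,v1:1,v2:5,v3:24,v4:0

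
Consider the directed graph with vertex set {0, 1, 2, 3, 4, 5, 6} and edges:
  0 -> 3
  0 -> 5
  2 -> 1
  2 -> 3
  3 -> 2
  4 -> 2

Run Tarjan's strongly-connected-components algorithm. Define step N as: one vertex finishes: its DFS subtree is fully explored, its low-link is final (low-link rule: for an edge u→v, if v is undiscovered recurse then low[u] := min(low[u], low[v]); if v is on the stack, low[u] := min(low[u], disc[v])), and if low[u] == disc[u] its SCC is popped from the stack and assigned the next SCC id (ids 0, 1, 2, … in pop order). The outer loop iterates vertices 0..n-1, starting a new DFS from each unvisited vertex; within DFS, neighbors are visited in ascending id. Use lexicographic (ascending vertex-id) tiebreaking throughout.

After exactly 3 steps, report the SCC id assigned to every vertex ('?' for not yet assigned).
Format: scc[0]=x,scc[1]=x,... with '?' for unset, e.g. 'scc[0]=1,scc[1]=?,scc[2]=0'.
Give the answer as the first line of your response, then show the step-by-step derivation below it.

scc[0]=?,scc[1]=0,scc[2]=1,scc[3]=1,scc[4]=?,scc[5]=?,scc[6]=?

step 1: low=(low[0]=0,low[1]=3,low[2]=2,low[3]=1,low[4]=?,low[5]=?,low[6]=?); scc=(scc[0]=?,scc[1]=0,scc[2]=?,scc[3]=?,scc[4]=?,scc[5]=?,scc[6]=?)
step 2: low=(low[0]=0,low[1]=3,low[2]=1,low[3]=1,low[4]=?,low[5]=?,low[6]=?); scc=(scc[0]=?,scc[1]=0,scc[2]=?,scc[3]=?,scc[4]=?,scc[5]=?,scc[6]=?)
step 3: low=(low[0]=0,low[1]=3,low[2]=1,low[3]=1,low[4]=?,low[5]=?,low[6]=?); scc=(scc[0]=?,scc[1]=0,scc[2]=1,scc[3]=1,scc[4]=?,scc[5]=?,scc[6]=?)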